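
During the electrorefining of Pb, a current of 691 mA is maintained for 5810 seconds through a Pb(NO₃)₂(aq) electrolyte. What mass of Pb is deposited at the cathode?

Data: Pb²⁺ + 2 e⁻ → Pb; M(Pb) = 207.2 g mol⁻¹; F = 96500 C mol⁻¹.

4.31 g

Q = I·t = 0.6910 A × 5810.0 s = 4015 C.
n(e⁻) = Q/F = 4015 / 96500 = 0.04160 mol.
Pb²⁺ + 2 e⁻ → Pb, so n(Pb) = n(e⁻)/2 = 0.02080 mol.
m = n·M = 0.02080 × 207.2 = 4.31 g.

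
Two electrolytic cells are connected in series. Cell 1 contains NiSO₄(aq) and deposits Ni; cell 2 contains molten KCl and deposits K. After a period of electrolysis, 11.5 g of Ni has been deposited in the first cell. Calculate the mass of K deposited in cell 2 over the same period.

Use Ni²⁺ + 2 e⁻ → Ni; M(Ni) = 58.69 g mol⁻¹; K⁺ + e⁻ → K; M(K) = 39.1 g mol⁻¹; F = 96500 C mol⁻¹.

15.3 g

n(Ni) = 11.5 / 58.69 = 0.1959 mol.
Since Ni²⁺ + 2 e⁻ → Ni, n(e⁻) passed = 2 × 0.1959 = 0.3919 mol.
Cells in series carry the same charge, so the same 0.3919 mol of electrons passes through cell 2.
K⁺ + e⁻ → K, so n(K) = 0.3919 / 1 = 0.3919 mol.
m(K) = 0.3919 × 39.1 = 15.3 g.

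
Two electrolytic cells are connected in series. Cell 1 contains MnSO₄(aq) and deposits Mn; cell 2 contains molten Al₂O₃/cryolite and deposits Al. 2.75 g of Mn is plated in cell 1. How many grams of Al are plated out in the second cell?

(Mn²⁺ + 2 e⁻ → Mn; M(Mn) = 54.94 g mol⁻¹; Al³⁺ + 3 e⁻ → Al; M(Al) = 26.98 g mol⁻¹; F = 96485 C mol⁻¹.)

0.900 g

n(Mn) = 2.75 / 54.94 = 0.05005 mol.
Since Mn²⁺ + 2 e⁻ → Mn, n(e⁻) passed = 2 × 0.05005 = 0.1001 mol.
Cells in series carry the same charge, so the same 0.1001 mol of electrons passes through cell 2.
Al³⁺ + 3 e⁻ → Al, so n(Al) = 0.1001 / 3 = 0.03337 mol.
m(Al) = 0.03337 × 26.98 = 0.900 g.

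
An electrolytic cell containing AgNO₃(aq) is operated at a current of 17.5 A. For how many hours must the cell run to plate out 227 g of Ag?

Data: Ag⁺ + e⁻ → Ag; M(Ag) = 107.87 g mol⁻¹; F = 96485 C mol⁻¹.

n(Ag) = m/M = 227 / 107.87 = 2.104 mol.
Each Ag atom requires 1 electron, so n(e⁻) = 1 × 2.104 = 2.104 mol.
Q = n(e⁻)·F = 2.104 × 96485 = 203000 C.
t = Q/I = 203000 / 17.50 A = 11600 s = 3.22 h.

3.22 h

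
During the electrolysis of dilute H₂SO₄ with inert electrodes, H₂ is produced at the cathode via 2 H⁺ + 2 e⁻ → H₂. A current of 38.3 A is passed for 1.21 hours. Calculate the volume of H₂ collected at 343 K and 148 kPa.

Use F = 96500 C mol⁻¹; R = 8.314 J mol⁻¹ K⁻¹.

Q = I·t = 38.30 A × 4356.0 s = 166800 C.
n(e⁻) = Q/F = 166800 / 96500 = 1.729 mol.
2 electrons are transferred per H₂ molecule, so n(H₂) = 1.729 / 2 = 0.8644 mol.
V = nRT/P = (0.8644 × 8.314 × 343) / (148 × 10³ Pa) = 0.0167 m³ = 16.7 L.

16.7 L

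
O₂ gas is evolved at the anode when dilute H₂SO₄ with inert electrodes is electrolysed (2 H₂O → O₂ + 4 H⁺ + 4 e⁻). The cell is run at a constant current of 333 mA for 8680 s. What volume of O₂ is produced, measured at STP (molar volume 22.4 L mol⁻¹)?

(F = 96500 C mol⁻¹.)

Q = I·t = 0.3330 A × 8680.0 s = 2890 C.
n(e⁻) = Q/F = 2890 / 96500 = 0.02995 mol.
4 electrons are transferred per O₂ molecule, so n(O₂) = 0.02995 / 4 = 0.007488 mol.
V = n × V_m = 0.007488 × 22.4 = 0.168 L.

0.168 L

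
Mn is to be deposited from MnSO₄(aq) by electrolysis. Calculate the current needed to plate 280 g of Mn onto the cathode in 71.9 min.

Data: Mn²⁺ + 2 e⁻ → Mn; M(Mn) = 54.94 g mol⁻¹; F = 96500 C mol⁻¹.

n(Mn) = 280 / 54.94 = 5.096 mol.
n(e⁻) = 2 × 5.096 = 10.19 mol.
Q = n(e⁻)·F = 10.19 × 96500 = 983600 C.
I = Q/t = 983600 / 4314.0 s = 228 A.

228 A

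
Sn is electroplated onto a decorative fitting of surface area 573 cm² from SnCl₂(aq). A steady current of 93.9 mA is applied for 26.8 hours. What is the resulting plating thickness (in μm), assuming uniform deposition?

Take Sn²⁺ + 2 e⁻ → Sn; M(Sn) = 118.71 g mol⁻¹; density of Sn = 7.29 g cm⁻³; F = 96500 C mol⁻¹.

Q = I·t = 0.09390 × 96480 = 9059 C; n(e⁻) = 0.09388 mol.
n(Sn) = n(e⁻)/2 = 0.04694 mol, so m = 0.04694 × 118.71 = 5.572 g.
Volume = m/ρ = 5.572 / 7.29 = 0.7644 cm³.
Thickness = V/A = 0.7644 / 573 = 0.00133 cm = 13.3 μm.

13.3 μm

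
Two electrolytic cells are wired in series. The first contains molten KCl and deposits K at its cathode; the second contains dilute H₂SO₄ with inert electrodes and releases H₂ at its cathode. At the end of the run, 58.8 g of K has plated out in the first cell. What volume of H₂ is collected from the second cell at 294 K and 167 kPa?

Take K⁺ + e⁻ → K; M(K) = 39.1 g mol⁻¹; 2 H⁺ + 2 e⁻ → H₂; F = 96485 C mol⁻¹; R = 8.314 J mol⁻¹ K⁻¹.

n(K) = 58.8 / 39.1 = 1.504 mol, so n(e⁻) = 1 × 1.504 = 1.504 mol.
The cells are in series, so the same 1.504 mol of electrons passes through the second cell.
2 H⁺ + 2 e⁻ → H₂ — 2 mol e⁻ per mol H₂, so n(H₂) = 1.504/2 = 0.7519 mol.
V = nRT/P = (0.7519 × 8.314 × 294) / (167 × 10³) = 0.0110 m³ = 11.0 L.

11.0 L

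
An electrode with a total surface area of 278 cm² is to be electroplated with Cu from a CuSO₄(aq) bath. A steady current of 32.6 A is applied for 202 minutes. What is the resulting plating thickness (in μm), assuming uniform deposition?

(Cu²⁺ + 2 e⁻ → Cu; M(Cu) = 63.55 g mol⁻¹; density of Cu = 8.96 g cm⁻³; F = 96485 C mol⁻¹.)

Q = I·t = 32.60 × 12120 = 395100 C; n(e⁻) = 4.095 mol.
n(Cu) = n(e⁻)/2 = 2.048 mol, so m = 2.048 × 63.55 = 130.1 g.
Volume = m/ρ = 130.1 / 8.96 = 14.52 cm³.
Thickness = V/A = 14.52 / 278 = 0.0522 cm = 522 μm.

522 μm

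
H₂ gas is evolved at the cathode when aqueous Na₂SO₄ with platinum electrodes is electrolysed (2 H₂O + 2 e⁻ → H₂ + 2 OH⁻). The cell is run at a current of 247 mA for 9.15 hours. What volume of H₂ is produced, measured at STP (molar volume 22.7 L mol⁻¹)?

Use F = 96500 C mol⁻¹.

Q = I·t = 0.2470 A × 32940 s = 8136 C.
n(e⁻) = Q/F = 8136 / 96500 = 0.08431 mol.
2 electrons are transferred per H₂ molecule, so n(H₂) = 0.08431 / 2 = 0.04216 mol.
V = n × V_m = 0.04216 × 22.7 = 0.957 L.

0.957 L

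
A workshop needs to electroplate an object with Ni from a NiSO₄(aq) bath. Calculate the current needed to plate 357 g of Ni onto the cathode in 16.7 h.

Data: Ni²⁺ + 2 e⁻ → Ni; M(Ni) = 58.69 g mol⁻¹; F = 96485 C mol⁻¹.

n(Ni) = 357 / 58.69 = 6.083 mol.
n(e⁻) = 2 × 6.083 = 12.17 mol.
Q = n(e⁻)·F = 12.17 × 96485 = 1174000 C.
I = Q/t = 1174000 / 60120 s = 19.5 A.

19.5 A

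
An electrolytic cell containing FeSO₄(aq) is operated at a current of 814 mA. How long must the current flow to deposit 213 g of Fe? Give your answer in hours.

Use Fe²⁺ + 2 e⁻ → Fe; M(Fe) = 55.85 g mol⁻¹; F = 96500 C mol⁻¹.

n(Fe) = m/M = 213 / 55.85 = 3.814 mol.
Each Fe atom requires 2 electrons, so n(e⁻) = 2 × 3.814 = 7.628 mol.
Q = n(e⁻)·F = 7.628 × 96500 = 736100 C.
t = Q/I = 736100 / 0.8140 A = 904300 s = 251 h.

251 h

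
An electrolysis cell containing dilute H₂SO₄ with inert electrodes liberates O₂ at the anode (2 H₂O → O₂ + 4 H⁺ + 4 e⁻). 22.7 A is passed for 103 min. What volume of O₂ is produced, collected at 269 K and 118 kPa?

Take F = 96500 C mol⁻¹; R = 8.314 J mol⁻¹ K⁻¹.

6.89 L

Q = I·t = 22.70 A × 6180.0 s = 140300 C.
n(e⁻) = Q/F = 140300 / 96500 = 1.454 mol.
4 electrons are transferred per O₂ molecule, so n(O₂) = 1.454 / 4 = 0.3634 mol.
V = nRT/P = (0.3634 × 8.314 × 269) / (118 × 10³ Pa) = 0.00689 m³ = 6.89 L.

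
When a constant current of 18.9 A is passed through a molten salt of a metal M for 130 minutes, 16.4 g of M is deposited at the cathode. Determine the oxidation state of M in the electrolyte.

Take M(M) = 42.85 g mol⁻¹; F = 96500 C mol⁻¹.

Q = I·t = 18.90 A × 7800.0 s = 147400 C, so n(e⁻) = 147400/96500 = 1.528 mol.
n(M) deposited = 16.4 / 42.85 = 0.3827 mol.
Electrons per atom = n(e⁻)/n(M) = 1.528 / 0.3827 = 3.99 ≈ 4, so the ion is M⁴⁺.

+4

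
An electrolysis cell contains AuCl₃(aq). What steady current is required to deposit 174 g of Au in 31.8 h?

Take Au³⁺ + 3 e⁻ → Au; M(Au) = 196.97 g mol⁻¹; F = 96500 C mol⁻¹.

2.23 A

n(Au) = 174 / 196.97 = 0.8834 mol.
n(e⁻) = 3 × 0.8834 = 2.650 mol.
Q = n(e⁻)·F = 2.650 × 96500 = 255700 C.
I = Q/t = 255700 / 114480 s = 2.23 A.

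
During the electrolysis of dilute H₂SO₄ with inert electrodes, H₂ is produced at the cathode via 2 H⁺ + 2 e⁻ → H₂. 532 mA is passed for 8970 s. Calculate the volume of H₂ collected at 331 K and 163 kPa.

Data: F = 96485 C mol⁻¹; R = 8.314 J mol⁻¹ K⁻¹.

Q = I·t = 0.5320 A × 8970.0 s = 4772 C.
n(e⁻) = Q/F = 4772 / 96485 = 0.04946 mol.
2 electrons are transferred per H₂ molecule, so n(H₂) = 0.04946 / 2 = 0.02473 mol.
V = nRT/P = (0.02473 × 8.314 × 331) / (163 × 10³ Pa) = 4.18 × 10⁻⁴ m³ = 0.418 L.

0.418 L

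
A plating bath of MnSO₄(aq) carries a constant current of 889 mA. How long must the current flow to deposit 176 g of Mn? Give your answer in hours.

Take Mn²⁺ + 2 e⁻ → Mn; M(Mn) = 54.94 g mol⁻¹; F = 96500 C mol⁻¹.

n(Mn) = m/M = 176 / 54.94 = 3.203 mol.
Each Mn atom requires 2 electrons, so n(e⁻) = 2 × 3.203 = 6.407 mol.
Q = n(e⁻)·F = 6.407 × 96500 = 618300 C.
t = Q/I = 618300 / 0.8890 A = 695500 s = 193 h.

193 h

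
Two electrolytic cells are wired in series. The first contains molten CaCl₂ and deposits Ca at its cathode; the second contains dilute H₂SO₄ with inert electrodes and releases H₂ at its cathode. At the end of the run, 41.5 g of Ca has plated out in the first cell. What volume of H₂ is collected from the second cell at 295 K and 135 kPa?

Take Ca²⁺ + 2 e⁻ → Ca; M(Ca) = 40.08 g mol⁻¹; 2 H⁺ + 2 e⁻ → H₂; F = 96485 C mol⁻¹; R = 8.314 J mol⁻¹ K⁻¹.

18.8 L

n(Ca) = 41.5 / 40.08 = 1.035 mol, so n(e⁻) = 2 × 1.035 = 2.071 mol.
The cells are in series, so the same 2.071 mol of electrons passes through the second cell.
2 H⁺ + 2 e⁻ → H₂ — 2 mol e⁻ per mol H₂, so n(H₂) = 2.071/2 = 1.035 mol.
V = nRT/P = (1.035 × 8.314 × 295) / (135 × 10³) = 0.0188 m³ = 18.8 L.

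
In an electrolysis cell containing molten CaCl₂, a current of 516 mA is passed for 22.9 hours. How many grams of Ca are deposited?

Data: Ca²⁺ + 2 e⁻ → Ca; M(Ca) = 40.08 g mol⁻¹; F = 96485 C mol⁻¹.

Q = I·t = 0.5160 A × 82440 s = 42540 C.
n(e⁻) = Q/F = 42540 / 96485 = 0.4409 mol.
Ca²⁺ + 2 e⁻ → Ca, so n(Ca) = n(e⁻)/2 = 0.2204 mol.
m = n·M = 0.2204 × 40.08 = 8.84 g.

8.84 g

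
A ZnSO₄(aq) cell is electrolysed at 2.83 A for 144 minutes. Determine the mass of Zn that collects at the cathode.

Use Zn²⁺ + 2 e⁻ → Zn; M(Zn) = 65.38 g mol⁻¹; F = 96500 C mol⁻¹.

Q = I·t = 2.830 A × 8640.0 s = 24450 C.
n(e⁻) = Q/F = 24450 / 96500 = 0.2534 mol.
Zn²⁺ + 2 e⁻ → Zn, so n(Zn) = n(e⁻)/2 = 0.1267 mol.
m = n·M = 0.1267 × 65.38 = 8.28 g.

8.28 g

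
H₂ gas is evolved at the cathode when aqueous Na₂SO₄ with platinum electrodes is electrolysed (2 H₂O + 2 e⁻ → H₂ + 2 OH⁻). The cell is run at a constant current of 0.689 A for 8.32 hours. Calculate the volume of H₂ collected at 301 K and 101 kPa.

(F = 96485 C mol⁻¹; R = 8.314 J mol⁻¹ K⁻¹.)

Q = I·t = 0.6890 A × 29952 s = 20640 C.
n(e⁻) = Q/F = 20640 / 96485 = 0.2139 mol.
2 electrons are transferred per H₂ molecule, so n(H₂) = 0.2139 / 2 = 0.1069 mol.
V = nRT/P = (0.1069 × 8.314 × 301) / (101 × 10³ Pa) = 0.00265 m³ = 2.65 L.

2.65 L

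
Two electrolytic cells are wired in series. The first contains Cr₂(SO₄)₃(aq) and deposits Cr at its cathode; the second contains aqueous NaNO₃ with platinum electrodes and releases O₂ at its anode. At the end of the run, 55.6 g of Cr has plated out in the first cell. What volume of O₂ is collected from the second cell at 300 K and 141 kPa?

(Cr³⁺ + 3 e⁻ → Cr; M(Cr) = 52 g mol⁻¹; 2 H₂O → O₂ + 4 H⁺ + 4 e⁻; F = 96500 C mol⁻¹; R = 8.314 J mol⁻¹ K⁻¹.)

14.2 L

n(Cr) = 55.6 / 52 = 1.069 mol, so n(e⁻) = 3 × 1.069 = 3.208 mol.
The cells are in series, so the same 3.208 mol of electrons passes through the second cell.
2 H₂O → O₂ + 4 H⁺ + 4 e⁻ — 4 mol e⁻ per mol O₂, so n(O₂) = 3.208/4 = 0.8019 mol.
V = nRT/P = (0.8019 × 8.314 × 300) / (141 × 10³) = 0.0142 m³ = 14.2 L.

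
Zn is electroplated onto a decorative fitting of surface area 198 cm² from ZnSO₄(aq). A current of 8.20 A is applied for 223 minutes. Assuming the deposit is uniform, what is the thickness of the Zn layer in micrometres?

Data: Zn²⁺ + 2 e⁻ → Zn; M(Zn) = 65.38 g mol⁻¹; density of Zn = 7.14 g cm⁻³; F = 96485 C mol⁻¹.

Q = I·t = 8.200 × 13380 = 109700 C; n(e⁻) = 1.137 mol.
n(Zn) = n(e⁻)/2 = 0.5686 mol, so m = 0.5686 × 65.38 = 37.17 g.
Volume = m/ρ = 37.17 / 7.14 = 5.206 cm³.
Thickness = V/A = 5.206 / 198 = 0.0263 cm = 263 μm.

263 μm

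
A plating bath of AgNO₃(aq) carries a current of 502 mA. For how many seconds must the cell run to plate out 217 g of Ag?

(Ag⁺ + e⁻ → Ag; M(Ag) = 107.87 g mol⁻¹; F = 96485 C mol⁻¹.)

n(Ag) = m/M = 217 / 107.87 = 2.012 mol.
Each Ag atom requires 1 electron, so n(e⁻) = 1 × 2.012 = 2.012 mol.
Q = n(e⁻)·F = 2.012 × 96485 = 194100 C.
t = Q/I = 194100 / 0.5020 A = 386600 s.

3.87 × 10⁵ s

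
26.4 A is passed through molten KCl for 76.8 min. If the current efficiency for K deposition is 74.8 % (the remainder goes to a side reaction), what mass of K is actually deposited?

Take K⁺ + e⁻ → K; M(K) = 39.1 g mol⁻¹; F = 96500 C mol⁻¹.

Q = I·t = 26.40 × 4608.0 = 121700 C.
n(e⁻) = 121700/96500 = 1.261 mol; theoretically n(K) = 1.261/1 = 1.261 mol, m_theo = 49.29 g.
At 74.8 % efficiency, m_actual = 0.748 × 49.29 = 36.9 g.

36.9 g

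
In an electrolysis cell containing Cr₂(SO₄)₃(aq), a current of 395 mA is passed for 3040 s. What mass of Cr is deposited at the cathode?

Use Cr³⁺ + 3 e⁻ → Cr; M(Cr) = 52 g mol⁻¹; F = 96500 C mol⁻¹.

Q = I·t = 0.3950 A × 3040.0 s = 1201 C.
n(e⁻) = Q/F = 1201 / 96500 = 0.01244 mol.
Cr³⁺ + 3 e⁻ → Cr, so n(Cr) = n(e⁻)/3 = 0.004148 mol.
m = n·M = 0.004148 × 52 = 0.216 g.

0.216 g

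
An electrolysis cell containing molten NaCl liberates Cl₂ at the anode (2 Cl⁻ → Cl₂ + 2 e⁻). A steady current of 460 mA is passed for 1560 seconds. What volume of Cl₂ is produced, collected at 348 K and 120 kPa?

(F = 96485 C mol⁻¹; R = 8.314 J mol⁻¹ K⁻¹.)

0.0897 L

Q = I·t = 0.4600 A × 1560.0 s = 717.6 C.
n(e⁻) = Q/F = 717.6 / 96485 = 0.007437 mol.
2 electrons are transferred per Cl₂ molecule, so n(Cl₂) = 0.007437 / 2 = 0.003719 mol.
V = nRT/P = (0.003719 × 8.314 × 348) / (120 × 10³ Pa) = 8.97 × 10⁻⁵ m³ = 0.0897 L.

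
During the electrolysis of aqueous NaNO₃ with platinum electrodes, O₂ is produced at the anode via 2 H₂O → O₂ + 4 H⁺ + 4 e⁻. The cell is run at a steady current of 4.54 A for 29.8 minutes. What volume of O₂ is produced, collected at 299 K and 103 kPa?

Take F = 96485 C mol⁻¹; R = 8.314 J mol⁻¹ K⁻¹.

0.508 L

Q = I·t = 4.540 A × 1788.0 s = 8118 C.
n(e⁻) = Q/F = 8118 / 96485 = 0.08413 mol.
4 electrons are transferred per O₂ molecule, so n(O₂) = 0.08413 / 4 = 0.02103 mol.
V = nRT/P = (0.02103 × 8.314 × 299) / (103 × 10³ Pa) = 5.08 × 10⁻⁴ m³ = 0.508 L.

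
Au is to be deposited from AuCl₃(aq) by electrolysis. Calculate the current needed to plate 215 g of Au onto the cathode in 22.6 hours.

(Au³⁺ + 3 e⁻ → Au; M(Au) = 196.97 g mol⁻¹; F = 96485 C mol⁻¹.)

3.88 A

n(Au) = 215 / 196.97 = 1.092 mol.
n(e⁻) = 3 × 1.092 = 3.275 mol.
Q = n(e⁻)·F = 3.275 × 96485 = 316000 C.
I = Q/t = 316000 / 81360 s = 3.88 A.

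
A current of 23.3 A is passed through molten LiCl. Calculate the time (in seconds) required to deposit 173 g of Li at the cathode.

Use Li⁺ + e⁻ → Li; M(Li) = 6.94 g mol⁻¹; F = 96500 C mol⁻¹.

n(Li) = m/M = 173 / 6.94 = 24.93 mol.
Each Li atom requires 1 electron, so n(e⁻) = 1 × 24.93 = 24.93 mol.
Q = n(e⁻)·F = 24.93 × 96500 = 2406000 C.
t = Q/I = 2406000 / 23.30 A = 103200 s.

1.03 × 10⁵ s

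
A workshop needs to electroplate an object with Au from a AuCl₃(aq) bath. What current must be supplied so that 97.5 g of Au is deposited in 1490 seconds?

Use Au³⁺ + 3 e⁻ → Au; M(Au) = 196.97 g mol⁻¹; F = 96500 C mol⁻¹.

96.2 A

n(Au) = 97.5 / 196.97 = 0.4950 mol.
n(e⁻) = 3 × 0.4950 = 1.485 mol.
Q = n(e⁻)·F = 1.485 × 96500 = 143300 C.
I = Q/t = 143300 / 1490.0 s = 96.2 A.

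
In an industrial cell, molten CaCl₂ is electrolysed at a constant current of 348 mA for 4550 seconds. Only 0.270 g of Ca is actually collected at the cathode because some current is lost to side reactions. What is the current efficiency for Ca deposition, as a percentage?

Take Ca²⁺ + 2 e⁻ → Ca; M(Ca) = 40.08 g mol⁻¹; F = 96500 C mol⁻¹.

82.1 %

Q = I·t = 0.3480 × 4550.0 = 1583 C; n(e⁻) = 1583/96500 = 0.01641 mol.
Theoretical n(Ca) = n(e⁻)/2 = 0.008204 mol, i.e. m_theo = 0.008204 × 40.08 = 0.3288 g.
Efficiency = m_actual / m_theo = 0.270 / 0.3288 = 82.1 %.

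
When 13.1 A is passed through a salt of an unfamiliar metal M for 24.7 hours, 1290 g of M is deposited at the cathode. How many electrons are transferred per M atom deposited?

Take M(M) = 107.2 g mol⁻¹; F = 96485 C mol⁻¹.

1

Q = I·t = 13.10 A × 88920 s = 1165000 C, so n(e⁻) = 1165000/96485 = 12.07 mol.
n(M) deposited = 1290 / 107.2 = 12.03 mol.
Electrons per atom = n(e⁻)/n(M) = 12.07 / 12.03 = 1.00 ≈ 1, so the ion is M⁺.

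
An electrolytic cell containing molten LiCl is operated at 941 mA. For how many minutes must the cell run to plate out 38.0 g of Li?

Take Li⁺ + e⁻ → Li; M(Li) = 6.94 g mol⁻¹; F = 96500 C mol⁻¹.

n(Li) = m/M = 38.0 / 6.94 = 5.476 mol.
Each Li atom requires 1 electron, so n(e⁻) = 1 × 5.476 = 5.476 mol.
Q = n(e⁻)·F = 5.476 × 96500 = 528400 C.
t = Q/I = 528400 / 0.9410 A = 561500 s = 9360 min.

9360 min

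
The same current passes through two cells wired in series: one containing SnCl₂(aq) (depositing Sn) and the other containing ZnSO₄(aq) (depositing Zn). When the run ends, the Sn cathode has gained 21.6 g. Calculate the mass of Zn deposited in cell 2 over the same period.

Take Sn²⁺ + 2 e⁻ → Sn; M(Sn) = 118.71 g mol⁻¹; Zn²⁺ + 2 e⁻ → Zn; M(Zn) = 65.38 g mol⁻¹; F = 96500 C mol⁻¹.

n(Sn) = 21.6 / 118.71 = 0.1820 mol.
Since Sn²⁺ + 2 e⁻ → Sn, n(e⁻) passed = 2 × 0.1820 = 0.3639 mol.
Cells in series carry the same charge, so the same 0.3639 mol of electrons passes through cell 2.
Zn²⁺ + 2 e⁻ → Zn, so n(Zn) = 0.3639 / 2 = 0.1820 mol.
m(Zn) = 0.1820 × 65.38 = 11.9 g.

11.9 g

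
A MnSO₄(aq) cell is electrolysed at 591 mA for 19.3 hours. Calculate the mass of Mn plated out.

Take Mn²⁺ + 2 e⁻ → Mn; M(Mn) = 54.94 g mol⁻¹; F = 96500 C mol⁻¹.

11.7 g

Q = I·t = 0.5910 A × 69480 s = 41060 C.
n(e⁻) = Q/F = 41060 / 96500 = 0.4255 mol.
Mn²⁺ + 2 e⁻ → Mn, so n(Mn) = n(e⁻)/2 = 0.2128 mol.
m = n·M = 0.2128 × 54.94 = 11.7 g.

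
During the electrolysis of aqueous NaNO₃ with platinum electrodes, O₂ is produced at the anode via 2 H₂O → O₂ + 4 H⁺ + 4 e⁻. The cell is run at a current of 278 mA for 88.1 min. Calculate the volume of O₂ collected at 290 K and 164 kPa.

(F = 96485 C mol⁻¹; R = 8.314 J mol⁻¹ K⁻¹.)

0.0560 L

Q = I·t = 0.2780 A × 5286.0 s = 1470 C.
n(e⁻) = Q/F = 1470 / 96485 = 0.01523 mol.
4 electrons are transferred per O₂ molecule, so n(O₂) = 0.01523 / 4 = 0.003808 mol.
V = nRT/P = (0.003808 × 8.314 × 290) / (164 × 10³ Pa) = 5.60 × 10⁻⁵ m³ = 0.0560 L.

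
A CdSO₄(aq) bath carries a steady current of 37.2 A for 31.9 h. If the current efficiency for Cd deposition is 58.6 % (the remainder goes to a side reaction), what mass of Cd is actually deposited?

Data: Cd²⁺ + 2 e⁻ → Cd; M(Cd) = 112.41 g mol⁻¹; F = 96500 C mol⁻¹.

Q = I·t = 37.20 × 114840 = 4272000 C.
n(e⁻) = 4272000/96500 = 44.27 mol; theoretically n(Cd) = 44.27/2 = 22.13 mol, m_theo = 2488 g.
At 58.6 % efficiency, m_actual = 0.586 × 2488 = 1460 g.

1460 g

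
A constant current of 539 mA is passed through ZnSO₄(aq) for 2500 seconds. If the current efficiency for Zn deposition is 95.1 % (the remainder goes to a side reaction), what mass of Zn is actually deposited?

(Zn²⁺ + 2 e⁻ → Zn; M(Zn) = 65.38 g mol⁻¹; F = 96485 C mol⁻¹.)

0.434 g

Q = I·t = 0.5390 × 2500.0 = 1348 C.
n(e⁻) = 1348/96485 = 0.01397 mol; theoretically n(Zn) = 0.01397/2 = 0.006983 mol, m_theo = 0.4565 g.
At 95.1 % efficiency, m_actual = 0.951 × 0.4565 = 0.434 g.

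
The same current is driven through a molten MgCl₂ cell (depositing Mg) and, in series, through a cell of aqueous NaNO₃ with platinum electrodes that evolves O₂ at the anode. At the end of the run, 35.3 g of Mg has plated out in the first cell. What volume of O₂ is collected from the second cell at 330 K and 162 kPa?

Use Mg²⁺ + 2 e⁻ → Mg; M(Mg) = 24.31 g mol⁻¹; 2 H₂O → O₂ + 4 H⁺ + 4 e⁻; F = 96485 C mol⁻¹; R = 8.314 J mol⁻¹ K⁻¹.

n(Mg) = 35.3 / 24.31 = 1.452 mol, so n(e⁻) = 2 × 1.452 = 2.904 mol.
The cells are in series, so the same 2.904 mol of electrons passes through the second cell.
2 H₂O → O₂ + 4 H⁺ + 4 e⁻ — 4 mol e⁻ per mol O₂, so n(O₂) = 2.904/4 = 0.7260 mol.
V = nRT/P = (0.7260 × 8.314 × 330) / (162 × 10³) = 0.0123 m³ = 12.3 L.

12.3 L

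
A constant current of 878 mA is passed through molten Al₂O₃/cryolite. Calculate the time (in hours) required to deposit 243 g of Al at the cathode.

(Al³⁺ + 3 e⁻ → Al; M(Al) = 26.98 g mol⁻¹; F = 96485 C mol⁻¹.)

n(Al) = m/M = 243 / 26.98 = 9.007 mol.
Each Al atom requires 3 electrons, so n(e⁻) = 3 × 9.007 = 27.02 mol.
Q = n(e⁻)·F = 27.02 × 96485 = 2607000 C.
t = Q/I = 2607000 / 0.8780 A = 2969000 s = 825 h.

825 h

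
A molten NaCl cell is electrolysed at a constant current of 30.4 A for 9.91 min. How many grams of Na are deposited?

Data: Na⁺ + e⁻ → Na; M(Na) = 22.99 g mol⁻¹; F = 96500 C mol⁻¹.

Q = I·t = 30.40 A × 594.60 s = 18080 C.
n(e⁻) = Q/F = 18080 / 96500 = 0.1873 mol.
Na⁺ + e⁻ → Na, so n(Na) = n(e⁻)/1 = 0.1873 mol.
m = n·M = 0.1873 × 22.99 = 4.31 g.

4.31 g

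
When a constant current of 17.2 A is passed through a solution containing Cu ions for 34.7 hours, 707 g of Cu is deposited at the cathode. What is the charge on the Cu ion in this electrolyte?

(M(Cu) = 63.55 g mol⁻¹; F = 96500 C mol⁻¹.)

Q = I·t = 17.20 A × 124920 s = 2149000 C, so n(e⁻) = 2149000/96500 = 22.27 mol.
n(Cu) deposited = 707 / 63.55 = 11.13 mol.
Electrons per atom = n(e⁻)/n(Cu) = 22.27 / 11.13 = 2.00 ≈ 2, so the ion is Cu²⁺.

+2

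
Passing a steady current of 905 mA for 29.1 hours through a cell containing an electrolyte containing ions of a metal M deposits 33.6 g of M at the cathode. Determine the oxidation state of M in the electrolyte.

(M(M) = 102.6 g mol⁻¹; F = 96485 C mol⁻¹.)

Q = I·t = 0.9050 A × 104760 s = 94810 C, so n(e⁻) = 94810/96485 = 0.9826 mol.
n(M) deposited = 33.6 / 102.6 = 0.3275 mol.
Electrons per atom = n(e⁻)/n(M) = 0.9826 / 0.3275 = 3.00 ≈ 3, so the ion is M³⁺.

+3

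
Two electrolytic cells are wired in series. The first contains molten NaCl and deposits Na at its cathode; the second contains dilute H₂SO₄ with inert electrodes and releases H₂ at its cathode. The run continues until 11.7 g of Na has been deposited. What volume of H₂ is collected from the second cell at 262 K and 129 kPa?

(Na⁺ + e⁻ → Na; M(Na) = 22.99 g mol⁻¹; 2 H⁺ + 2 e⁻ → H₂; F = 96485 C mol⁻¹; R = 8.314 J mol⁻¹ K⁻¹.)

n(Na) = 11.7 / 22.99 = 0.5089 mol, so n(e⁻) = 1 × 0.5089 = 0.5089 mol.
The cells are in series, so the same 0.5089 mol of electrons passes through the second cell.
2 H⁺ + 2 e⁻ → H₂ — 2 mol e⁻ per mol H₂, so n(H₂) = 0.5089/2 = 0.2545 mol.
V = nRT/P = (0.2545 × 8.314 × 262) / (129 × 10³) = 0.00430 m³ = 4.30 L.

4.30 L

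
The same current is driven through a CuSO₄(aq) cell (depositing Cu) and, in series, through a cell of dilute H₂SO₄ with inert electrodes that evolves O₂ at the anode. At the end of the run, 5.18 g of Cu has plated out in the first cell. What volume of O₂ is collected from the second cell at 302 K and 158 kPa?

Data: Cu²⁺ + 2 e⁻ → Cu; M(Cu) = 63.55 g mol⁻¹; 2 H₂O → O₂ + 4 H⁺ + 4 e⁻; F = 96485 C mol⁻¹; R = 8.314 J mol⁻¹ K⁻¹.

n(Cu) = 5.18 / 63.55 = 0.08151 mol, so n(e⁻) = 2 × 0.08151 = 0.1630 mol.
The cells are in series, so the same 0.1630 mol of electrons passes through the second cell.
2 H₂O → O₂ + 4 H⁺ + 4 e⁻ — 4 mol e⁻ per mol O₂, so n(O₂) = 0.1630/4 = 0.04076 mol.
V = nRT/P = (0.04076 × 8.314 × 302) / (158 × 10³) = 6.48 × 10⁻⁴ m³ = 0.648 L.

0.648 L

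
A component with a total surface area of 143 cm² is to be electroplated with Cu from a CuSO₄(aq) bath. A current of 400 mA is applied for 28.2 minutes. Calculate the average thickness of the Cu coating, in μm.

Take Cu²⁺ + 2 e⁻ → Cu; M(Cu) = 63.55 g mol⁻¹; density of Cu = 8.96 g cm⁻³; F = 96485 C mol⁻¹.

Q = I·t = 0.4000 × 1692.0 = 676.8 C; n(e⁻) = 0.007015 mol.
n(Cu) = n(e⁻)/2 = 0.003507 mol, so m = 0.003507 × 63.55 = 0.2229 g.
Volume = m/ρ = 0.2229 / 8.96 = 0.02488 cm³.
Thickness = V/A = 0.02488 / 143 = 1.74 × 10⁻⁴ cm = 1.74 μm.

1.74 μm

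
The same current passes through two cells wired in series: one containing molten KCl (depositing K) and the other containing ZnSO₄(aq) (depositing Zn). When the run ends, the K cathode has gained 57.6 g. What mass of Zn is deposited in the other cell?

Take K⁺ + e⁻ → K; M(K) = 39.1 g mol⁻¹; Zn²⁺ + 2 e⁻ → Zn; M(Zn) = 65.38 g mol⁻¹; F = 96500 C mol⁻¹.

48.2 g

n(K) = 57.6 / 39.1 = 1.473 mol.
Since K⁺ + e⁻ → K, n(e⁻) passed = 1 × 1.473 = 1.473 mol.
Cells in series carry the same charge, so the same 1.473 mol of electrons passes through cell 2.
Zn²⁺ + 2 e⁻ → Zn, so n(Zn) = 1.473 / 2 = 0.7366 mol.
m(Zn) = 0.7366 × 65.38 = 48.2 g.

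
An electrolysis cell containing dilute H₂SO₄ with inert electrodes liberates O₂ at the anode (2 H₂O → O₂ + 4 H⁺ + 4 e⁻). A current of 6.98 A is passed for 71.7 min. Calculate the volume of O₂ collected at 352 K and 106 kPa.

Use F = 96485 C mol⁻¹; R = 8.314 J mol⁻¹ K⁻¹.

2.15 L

Q = I·t = 6.980 A × 4302.0 s = 30030 C.
n(e⁻) = Q/F = 30030 / 96485 = 0.3112 mol.
4 electrons are transferred per O₂ molecule, so n(O₂) = 0.3112 / 4 = 0.07780 mol.
V = nRT/P = (0.07780 × 8.314 × 352) / (106 × 10³ Pa) = 0.00215 m³ = 2.15 L.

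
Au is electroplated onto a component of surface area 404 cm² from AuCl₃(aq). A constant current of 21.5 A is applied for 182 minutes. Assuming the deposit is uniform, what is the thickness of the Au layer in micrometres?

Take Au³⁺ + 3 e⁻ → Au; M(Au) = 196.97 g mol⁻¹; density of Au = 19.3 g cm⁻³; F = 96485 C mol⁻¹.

205 μm

Q = I·t = 21.50 × 10920 = 234800 C; n(e⁻) = 2.433 mol.
n(Au) = n(e⁻)/3 = 0.8111 mol, so m = 0.8111 × 196.97 = 159.8 g.
Volume = m/ρ = 159.8 / 19.3 = 8.278 cm³.
Thickness = V/A = 8.278 / 404 = 0.0205 cm = 205 μm.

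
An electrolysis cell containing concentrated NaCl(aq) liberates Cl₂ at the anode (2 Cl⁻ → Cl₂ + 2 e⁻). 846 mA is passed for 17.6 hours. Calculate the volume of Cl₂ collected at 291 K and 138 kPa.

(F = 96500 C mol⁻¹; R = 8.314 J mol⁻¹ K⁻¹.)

4.87 L

Q = I·t = 0.8460 A × 63360 s = 53600 C.
n(e⁻) = Q/F = 53600 / 96500 = 0.5555 mol.
2 electrons are transferred per Cl₂ molecule, so n(Cl₂) = 0.5555 / 2 = 0.2777 mol.
V = nRT/P = (0.2777 × 8.314 × 291) / (138 × 10³ Pa) = 0.00487 m³ = 4.87 L.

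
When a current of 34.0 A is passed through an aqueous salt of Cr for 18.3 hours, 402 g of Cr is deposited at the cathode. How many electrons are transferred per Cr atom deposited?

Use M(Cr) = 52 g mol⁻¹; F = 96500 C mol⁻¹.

3

Q = I·t = 34.00 A × 65880 s = 2240000 C, so n(e⁻) = 2240000/96500 = 23.21 mol.
n(Cr) deposited = 402 / 52 = 7.731 mol.
Electrons per atom = n(e⁻)/n(Cr) = 23.21 / 7.731 = 3.00 ≈ 3, so the ion is Cr³⁺.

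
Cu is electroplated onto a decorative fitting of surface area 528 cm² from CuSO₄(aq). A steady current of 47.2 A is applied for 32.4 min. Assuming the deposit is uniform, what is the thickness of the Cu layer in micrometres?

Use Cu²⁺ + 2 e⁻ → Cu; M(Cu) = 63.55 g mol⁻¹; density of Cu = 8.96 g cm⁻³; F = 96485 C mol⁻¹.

Q = I·t = 47.20 × 1944.0 = 91760 C; n(e⁻) = 0.9510 mol.
n(Cu) = n(e⁻)/2 = 0.4755 mol, so m = 0.4755 × 63.55 = 30.22 g.
Volume = m/ρ = 30.22 / 8.96 = 3.373 cm³.
Thickness = V/A = 3.373 / 528 = 0.00639 cm = 63.9 μm.

63.9 μm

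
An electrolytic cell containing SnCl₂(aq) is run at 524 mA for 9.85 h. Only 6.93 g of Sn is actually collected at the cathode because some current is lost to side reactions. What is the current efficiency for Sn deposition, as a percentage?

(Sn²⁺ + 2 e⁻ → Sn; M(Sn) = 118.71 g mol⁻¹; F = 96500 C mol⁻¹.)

60.6 %

Q = I·t = 0.5240 × 35460 = 18580 C; n(e⁻) = 18580/96500 = 0.1925 mol.
Theoretical n(Sn) = n(e⁻)/2 = 0.09627 mol, i.e. m_theo = 0.09627 × 118.71 = 11.43 g.
Efficiency = m_actual / m_theo = 6.93 / 11.43 = 60.6 %.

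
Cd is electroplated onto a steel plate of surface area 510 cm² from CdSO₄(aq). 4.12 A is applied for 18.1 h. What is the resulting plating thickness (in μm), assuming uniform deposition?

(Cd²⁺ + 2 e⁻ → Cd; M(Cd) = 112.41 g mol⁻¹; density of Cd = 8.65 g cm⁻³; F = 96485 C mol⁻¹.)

Q = I·t = 4.120 × 65160 = 268500 C; n(e⁻) = 2.782 mol.
n(Cd) = n(e⁻)/2 = 1.391 mol, so m = 1.391 × 112.41 = 156.4 g.
Volume = m/ρ = 156.4 / 8.65 = 18.08 cm³.
Thickness = V/A = 18.08 / 510 = 0.0354 cm = 354 μm.

354 μm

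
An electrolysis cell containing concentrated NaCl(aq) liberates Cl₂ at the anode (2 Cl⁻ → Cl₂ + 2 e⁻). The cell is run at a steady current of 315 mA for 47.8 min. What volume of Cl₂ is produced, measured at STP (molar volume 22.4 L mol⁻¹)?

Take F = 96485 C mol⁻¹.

0.105 L

Q = I·t = 0.3150 A × 2868.0 s = 903.4 C.
n(e⁻) = Q/F = 903.4 / 96485 = 0.009363 mol.
2 electrons are transferred per Cl₂ molecule, so n(Cl₂) = 0.009363 / 2 = 0.004682 mol.
V = n × V_m = 0.004682 × 22.4 = 0.105 L.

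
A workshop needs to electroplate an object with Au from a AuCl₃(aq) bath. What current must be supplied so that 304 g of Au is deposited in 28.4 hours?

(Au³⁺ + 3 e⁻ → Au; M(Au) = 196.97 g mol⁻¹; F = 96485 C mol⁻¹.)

n(Au) = 304 / 196.97 = 1.543 mol.
n(e⁻) = 3 × 1.543 = 4.630 mol.
Q = n(e⁻)·F = 4.630 × 96485 = 446700 C.
I = Q/t = 446700 / 102240 s = 4.37 A.

4.37 A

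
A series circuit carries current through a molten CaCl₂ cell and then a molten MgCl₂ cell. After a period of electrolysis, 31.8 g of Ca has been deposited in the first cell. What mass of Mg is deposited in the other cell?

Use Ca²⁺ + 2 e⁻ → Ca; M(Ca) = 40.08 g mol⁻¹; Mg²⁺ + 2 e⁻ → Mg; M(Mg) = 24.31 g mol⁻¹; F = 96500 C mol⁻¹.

19.3 g

n(Ca) = 31.8 / 40.08 = 0.7934 mol.
Since Ca²⁺ + 2 e⁻ → Ca, n(e⁻) passed = 2 × 0.7934 = 1.587 mol.
Cells in series carry the same charge, so the same 1.587 mol of electrons passes through cell 2.
Mg²⁺ + 2 e⁻ → Mg, so n(Mg) = 1.587 / 2 = 0.7934 mol.
m(Mg) = 0.7934 × 24.31 = 19.3 g.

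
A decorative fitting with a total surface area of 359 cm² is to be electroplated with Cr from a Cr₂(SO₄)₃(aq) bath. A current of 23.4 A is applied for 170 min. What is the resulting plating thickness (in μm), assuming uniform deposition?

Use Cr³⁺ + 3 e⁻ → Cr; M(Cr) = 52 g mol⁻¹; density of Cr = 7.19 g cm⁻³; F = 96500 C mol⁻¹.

Q = I·t = 23.40 × 10200 = 238700 C; n(e⁻) = 2.473 mol.
n(Cr) = n(e⁻)/3 = 0.8245 mol, so m = 0.8245 × 52 = 42.87 g.
Volume = m/ρ = 42.87 / 7.19 = 5.963 cm³.
Thickness = V/A = 5.963 / 359 = 0.0166 cm = 166 μm.

166 μm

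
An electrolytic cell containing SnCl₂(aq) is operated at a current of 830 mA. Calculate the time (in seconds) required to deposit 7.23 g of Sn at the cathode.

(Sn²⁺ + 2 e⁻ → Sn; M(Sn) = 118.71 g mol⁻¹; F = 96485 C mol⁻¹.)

14200 s

n(Sn) = m/M = 7.23 / 118.71 = 0.06090 mol.
Each Sn atom requires 2 electrons, so n(e⁻) = 2 × 0.06090 = 0.1218 mol.
Q = n(e⁻)·F = 0.1218 × 96485 = 11750 C.
t = Q/I = 11750 / 0.8300 A = 14160 s.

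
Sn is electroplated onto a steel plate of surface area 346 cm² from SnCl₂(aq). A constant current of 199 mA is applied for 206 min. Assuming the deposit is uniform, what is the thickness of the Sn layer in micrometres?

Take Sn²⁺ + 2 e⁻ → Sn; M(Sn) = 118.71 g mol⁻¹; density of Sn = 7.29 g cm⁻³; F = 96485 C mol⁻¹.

6.00 μm

Q = I·t = 0.1990 × 12360 = 2460 C; n(e⁻) = 0.02549 mol.
n(Sn) = n(e⁻)/2 = 0.01275 mol, so m = 0.01275 × 118.71 = 1.513 g.
Volume = m/ρ = 1.513 / 7.29 = 0.2076 cm³.
Thickness = V/A = 0.2076 / 346 = 6.00 × 10⁻⁴ cm = 6.00 μm.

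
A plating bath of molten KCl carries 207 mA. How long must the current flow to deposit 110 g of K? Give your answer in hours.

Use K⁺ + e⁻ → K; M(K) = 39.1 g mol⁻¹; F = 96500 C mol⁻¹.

n(K) = m/M = 110 / 39.1 = 2.813 mol.
Each K atom requires 1 electron, so n(e⁻) = 1 × 2.813 = 2.813 mol.
Q = n(e⁻)·F = 2.813 × 96500 = 271500 C.
t = Q/I = 271500 / 0.2070 A = 1312000 s = 364 h.

364 h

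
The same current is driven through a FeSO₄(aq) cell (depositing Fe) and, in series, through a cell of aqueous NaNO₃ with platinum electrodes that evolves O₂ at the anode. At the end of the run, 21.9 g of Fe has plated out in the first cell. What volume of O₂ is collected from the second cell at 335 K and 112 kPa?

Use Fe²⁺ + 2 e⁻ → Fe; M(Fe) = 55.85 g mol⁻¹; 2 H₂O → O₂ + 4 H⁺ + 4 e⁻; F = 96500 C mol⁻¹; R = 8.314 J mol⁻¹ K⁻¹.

4.88 L

n(Fe) = 21.9 / 55.85 = 0.3921 mol, so n(e⁻) = 2 × 0.3921 = 0.7842 mol.
The cells are in series, so the same 0.7842 mol of electrons passes through the second cell.
2 H₂O → O₂ + 4 H⁺ + 4 e⁻ — 4 mol e⁻ per mol O₂, so n(O₂) = 0.7842/4 = 0.1961 mol.
V = nRT/P = (0.1961 × 8.314 × 335) / (112 × 10³) = 0.00488 m³ = 4.88 L.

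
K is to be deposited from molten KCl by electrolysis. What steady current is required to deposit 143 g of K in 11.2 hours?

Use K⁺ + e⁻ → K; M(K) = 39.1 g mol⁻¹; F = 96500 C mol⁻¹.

n(K) = 143 / 39.1 = 3.657 mol.
n(e⁻) = 1 × 3.657 = 3.657 mol.
Q = n(e⁻)·F = 3.657 × 96500 = 352900 C.
I = Q/t = 352900 / 40320 s = 8.75 A.

8.75 A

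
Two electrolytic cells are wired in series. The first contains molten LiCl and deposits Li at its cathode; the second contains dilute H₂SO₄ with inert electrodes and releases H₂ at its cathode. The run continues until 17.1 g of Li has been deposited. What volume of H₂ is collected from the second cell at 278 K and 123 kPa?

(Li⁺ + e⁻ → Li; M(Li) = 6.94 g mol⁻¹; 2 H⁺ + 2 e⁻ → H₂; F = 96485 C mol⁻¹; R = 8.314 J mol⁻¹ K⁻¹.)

23.2 L

n(Li) = 17.1 / 6.94 = 2.464 mol, so n(e⁻) = 1 × 2.464 = 2.464 mol.
The cells are in series, so the same 2.464 mol of electrons passes through the second cell.
2 H⁺ + 2 e⁻ → H₂ — 2 mol e⁻ per mol H₂, so n(H₂) = 2.464/2 = 1.232 mol.
V = nRT/P = (1.232 × 8.314 × 278) / (123 × 10³) = 0.0232 m³ = 23.2 L.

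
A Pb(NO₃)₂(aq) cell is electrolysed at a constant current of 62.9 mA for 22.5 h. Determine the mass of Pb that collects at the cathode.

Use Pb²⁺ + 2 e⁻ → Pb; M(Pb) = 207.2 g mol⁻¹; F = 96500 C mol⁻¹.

Q = I·t = 0.06290 A × 81000 s = 5095 C.
n(e⁻) = Q/F = 5095 / 96500 = 0.05280 mol.
Pb²⁺ + 2 e⁻ → Pb, so n(Pb) = n(e⁻)/2 = 0.02640 mol.
m = n·M = 0.02640 × 207.2 = 5.47 g.

5.47 g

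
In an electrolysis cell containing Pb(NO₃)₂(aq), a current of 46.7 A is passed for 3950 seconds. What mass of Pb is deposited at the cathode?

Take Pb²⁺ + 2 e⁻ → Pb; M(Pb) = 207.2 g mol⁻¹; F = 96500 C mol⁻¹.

Q = I·t = 46.70 A × 3950.0 s = 184500 C.
n(e⁻) = Q/F = 184500 / 96500 = 1.912 mol.
Pb²⁺ + 2 e⁻ → Pb, so n(Pb) = n(e⁻)/2 = 0.9558 mol.
m = n·M = 0.9558 × 207.2 = 198 g.

198 g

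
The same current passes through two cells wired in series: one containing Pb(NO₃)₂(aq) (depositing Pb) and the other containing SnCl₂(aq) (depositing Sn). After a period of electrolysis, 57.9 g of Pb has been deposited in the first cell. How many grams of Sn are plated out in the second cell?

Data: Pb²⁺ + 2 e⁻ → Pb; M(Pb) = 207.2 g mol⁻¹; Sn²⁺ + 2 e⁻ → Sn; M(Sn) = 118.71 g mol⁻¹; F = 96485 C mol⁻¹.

33.2 g

n(Pb) = 57.9 / 207.2 = 0.2794 mol.
Since Pb²⁺ + 2 e⁻ → Pb, n(e⁻) passed = 2 × 0.2794 = 0.5589 mol.
Cells in series carry the same charge, so the same 0.5589 mol of electrons passes through cell 2.
Sn²⁺ + 2 e⁻ → Sn, so n(Sn) = 0.5589 / 2 = 0.2794 mol.
m(Sn) = 0.2794 × 118.71 = 33.2 g.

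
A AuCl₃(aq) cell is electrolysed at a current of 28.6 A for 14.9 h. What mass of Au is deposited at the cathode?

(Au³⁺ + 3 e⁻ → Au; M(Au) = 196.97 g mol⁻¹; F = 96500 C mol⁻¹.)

1040 g

Q = I·t = 28.60 A × 53640 s = 1534000 C.
n(e⁻) = Q/F = 1534000 / 96500 = 15.90 mol.
Au³⁺ + 3 e⁻ → Au, so n(Au) = n(e⁻)/3 = 5.299 mol.
m = n·M = 5.299 × 196.97 = 1040 g.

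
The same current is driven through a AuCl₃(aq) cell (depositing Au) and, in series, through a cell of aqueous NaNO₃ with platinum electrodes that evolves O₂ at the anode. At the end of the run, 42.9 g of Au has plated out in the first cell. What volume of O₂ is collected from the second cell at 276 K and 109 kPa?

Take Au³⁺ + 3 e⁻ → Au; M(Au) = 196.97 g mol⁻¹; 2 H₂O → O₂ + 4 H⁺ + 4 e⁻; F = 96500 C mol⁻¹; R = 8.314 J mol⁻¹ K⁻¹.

3.44 L

n(Au) = 42.9 / 196.97 = 0.2178 mol, so n(e⁻) = 3 × 0.2178 = 0.6534 mol.
The cells are in series, so the same 0.6534 mol of electrons passes through the second cell.
2 H₂O → O₂ + 4 H⁺ + 4 e⁻ — 4 mol e⁻ per mol O₂, so n(O₂) = 0.6534/4 = 0.1633 mol.
V = nRT/P = (0.1633 × 8.314 × 276) / (109 × 10³) = 0.00344 m³ = 3.44 L.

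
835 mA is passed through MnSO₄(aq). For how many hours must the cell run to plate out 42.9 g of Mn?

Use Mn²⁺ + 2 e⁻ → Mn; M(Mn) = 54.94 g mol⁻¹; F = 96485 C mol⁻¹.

50.1 h

n(Mn) = m/M = 42.9 / 54.94 = 0.7809 mol.
Each Mn atom requires 2 electrons, so n(e⁻) = 2 × 0.7809 = 1.562 mol.
Q = n(e⁻)·F = 1.562 × 96485 = 150700 C.
t = Q/I = 150700 / 0.8350 A = 180500 s = 50.1 h.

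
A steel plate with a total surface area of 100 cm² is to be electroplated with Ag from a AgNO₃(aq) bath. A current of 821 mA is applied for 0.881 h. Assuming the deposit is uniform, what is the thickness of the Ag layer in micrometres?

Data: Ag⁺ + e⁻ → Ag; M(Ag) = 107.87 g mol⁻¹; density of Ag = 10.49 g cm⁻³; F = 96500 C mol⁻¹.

Q = I·t = 0.8210 × 3171.6 = 2604 C; n(e⁻) = 0.02698 mol.
n(Ag) = n(e⁻)/1 = 0.02698 mol, so m = 0.02698 × 107.87 = 2.911 g.
Volume = m/ρ = 2.911 / 10.49 = 0.2775 cm³.
Thickness = V/A = 0.2775 / 100 = 0.00277 cm = 27.7 μm.

27.7 μm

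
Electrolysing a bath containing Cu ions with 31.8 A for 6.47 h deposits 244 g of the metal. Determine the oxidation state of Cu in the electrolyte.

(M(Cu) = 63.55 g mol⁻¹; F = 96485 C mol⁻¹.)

+2

Q = I·t = 31.80 A × 23292 s = 740700 C, so n(e⁻) = 740700/96485 = 7.677 mol.
n(Cu) deposited = 244 / 63.55 = 3.839 mol.
Electrons per atom = n(e⁻)/n(Cu) = 7.677 / 3.839 = 2.00 ≈ 2, so the ion is Cu²⁺.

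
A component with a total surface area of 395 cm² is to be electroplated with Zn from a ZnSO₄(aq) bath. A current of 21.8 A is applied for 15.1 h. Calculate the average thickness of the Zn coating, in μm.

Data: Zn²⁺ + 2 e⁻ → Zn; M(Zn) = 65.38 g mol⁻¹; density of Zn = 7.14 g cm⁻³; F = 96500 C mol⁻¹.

1420 μm

Q = I·t = 21.80 × 54360 = 1185000 C; n(e⁻) = 12.28 mol.
n(Zn) = n(e⁻)/2 = 6.140 mol, so m = 6.140 × 65.38 = 401.4 g.
Volume = m/ρ = 401.4 / 7.14 = 56.22 cm³.
Thickness = V/A = 56.22 / 395 = 0.142 cm = 1420 μm.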